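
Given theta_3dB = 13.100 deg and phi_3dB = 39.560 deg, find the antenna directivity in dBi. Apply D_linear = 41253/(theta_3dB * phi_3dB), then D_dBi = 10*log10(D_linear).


D_linear = 41253 / (13.100 * 39.560) = 79.60273
D_dBi = 10 * log10(79.60273) = 19.01 dBi

19.01 dBi


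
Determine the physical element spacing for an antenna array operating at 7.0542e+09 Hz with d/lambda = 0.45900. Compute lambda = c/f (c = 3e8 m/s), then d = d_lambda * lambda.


lambda = c / f = 3.0000e+08 / 7.0542e+09 = 0.04252786 m
d = 0.45900 * 0.04252786 = 0.01952 m

0.01952 m


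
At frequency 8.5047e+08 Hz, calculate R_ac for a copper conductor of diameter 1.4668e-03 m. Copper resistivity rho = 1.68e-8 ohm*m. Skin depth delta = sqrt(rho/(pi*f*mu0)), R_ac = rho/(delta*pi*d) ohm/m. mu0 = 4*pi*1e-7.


delta = sqrt(1.68e-8 / (pi * 8.5047e+08 * 4*pi*1e-7)) = 2.236893e-06 m
R_ac = 1.68e-8 / (2.236893e-06 * pi * 1.4668e-03) = 1.630 ohm/m

1.630 ohm/m


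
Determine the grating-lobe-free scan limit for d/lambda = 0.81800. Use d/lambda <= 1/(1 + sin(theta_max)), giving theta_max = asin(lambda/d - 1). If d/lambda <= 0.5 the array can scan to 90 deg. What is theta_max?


lambda/d - 1 = 1/0.81800 - 1 = 0.2224939
theta_max = asin(0.2224939) = 12.86 deg

12.86 deg


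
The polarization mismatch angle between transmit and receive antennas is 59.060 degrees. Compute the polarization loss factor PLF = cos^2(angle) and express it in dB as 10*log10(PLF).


PLF_linear = cos^2(59.060 deg) = 0.2643401
PLF_dB = 10 * log10(0.2643401) = -5.778 dB

-5.778 dB


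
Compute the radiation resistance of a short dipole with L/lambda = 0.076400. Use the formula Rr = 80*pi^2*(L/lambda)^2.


Rr = 80 * pi^2 * (0.076400)^2 = 80 * 9.869604 * 5.836960e-03 = 4.609 ohm

4.609 ohm


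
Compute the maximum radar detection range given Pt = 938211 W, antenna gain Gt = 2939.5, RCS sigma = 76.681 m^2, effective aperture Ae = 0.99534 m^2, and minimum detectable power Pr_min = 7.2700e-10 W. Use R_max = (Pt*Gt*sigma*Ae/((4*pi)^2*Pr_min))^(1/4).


R^4 = 938211*2939.5*76.681*0.99534 / ((4*pi)^2 * 7.2700e-10) = 1.833492e+18
R_max = 1.833492e+18^0.25 = 36798 m

36798 m


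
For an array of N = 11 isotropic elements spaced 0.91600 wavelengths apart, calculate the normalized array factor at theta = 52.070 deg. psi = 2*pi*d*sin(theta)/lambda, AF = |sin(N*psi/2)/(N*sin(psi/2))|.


psi = 2*pi*0.91600*sin(52.070 deg) = 4.539641 rad
AF = |sin(11*4.539641/2) / (11*sin(4.539641/2))| = 0.01947

0.01947


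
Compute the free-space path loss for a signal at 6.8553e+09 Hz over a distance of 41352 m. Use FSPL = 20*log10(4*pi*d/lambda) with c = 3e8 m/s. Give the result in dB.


lambda = c / f = 3.0000e+08 / 6.8553e+09 = 0.04376176 m
FSPL = 20 * log10(4*pi*41352/0.04376176) = 141.5 dB

141.5 dB


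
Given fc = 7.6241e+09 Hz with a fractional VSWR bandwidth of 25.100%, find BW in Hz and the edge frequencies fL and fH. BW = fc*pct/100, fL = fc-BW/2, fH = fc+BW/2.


BW = 7.6241e+09 * 25.100/100 = 1.913649e+09 Hz
fL = 7.6241e+09 - 1.913649e+09/2 = 6.667e+09 Hz
fH = 7.6241e+09 + 1.913649e+09/2 = 8.581e+09 Hz

BW=1.914e+09 Hz, fL=6.667e+09 Hz, fH=8.581e+09 Hz


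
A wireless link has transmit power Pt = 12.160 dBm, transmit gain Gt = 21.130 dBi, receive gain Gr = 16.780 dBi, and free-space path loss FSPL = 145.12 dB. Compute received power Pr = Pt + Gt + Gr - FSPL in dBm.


Pr = 12.160 + 21.130 + 16.780 - 145.12 = -95.05 dBm

-95.05 dBm


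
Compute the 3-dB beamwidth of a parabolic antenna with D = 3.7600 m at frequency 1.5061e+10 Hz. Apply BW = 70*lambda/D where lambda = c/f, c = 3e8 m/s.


lambda = c / f = 3.0000e+08 / 1.5061e+10 = 0.01991900 m
BW = 70 * 0.01991900 / 3.7600 = 0.3708 deg

0.3708 deg


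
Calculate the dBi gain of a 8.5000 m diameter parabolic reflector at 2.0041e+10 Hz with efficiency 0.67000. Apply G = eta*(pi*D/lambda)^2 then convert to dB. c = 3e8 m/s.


lambda = c / f = 3.0000e+08 / 2.0041e+10 = 0.01496931 m
G_linear = 0.67000 * (pi * 8.5000 / 0.01496931)^2 = 2.132106e+06
G_dBi = 10 * log10(2.132106e+06) = 63.29 dBi

63.29 dBi


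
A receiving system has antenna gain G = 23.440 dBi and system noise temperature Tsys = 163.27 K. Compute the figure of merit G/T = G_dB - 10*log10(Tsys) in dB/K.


G/T = 23.440 - 10*log10(163.27) = 23.440 - 22.12906 = 1.311 dB/K

1.311 dB/K


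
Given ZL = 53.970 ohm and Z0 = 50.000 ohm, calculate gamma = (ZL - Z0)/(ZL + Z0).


gamma = (53.970 - 50.000) / (53.970 + 50.000) = 0.03818

0.03818


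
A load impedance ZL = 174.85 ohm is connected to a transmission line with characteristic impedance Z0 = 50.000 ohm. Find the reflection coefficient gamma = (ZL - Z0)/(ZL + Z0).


gamma = (174.85 - 50.000) / (174.85 + 50.000) = 0.5553

0.5553


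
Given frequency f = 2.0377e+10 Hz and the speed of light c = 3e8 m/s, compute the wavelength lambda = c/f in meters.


lambda = c / f = 3.0000e+08 / 2.0377e+10 = 0.01472 m

0.01472 m


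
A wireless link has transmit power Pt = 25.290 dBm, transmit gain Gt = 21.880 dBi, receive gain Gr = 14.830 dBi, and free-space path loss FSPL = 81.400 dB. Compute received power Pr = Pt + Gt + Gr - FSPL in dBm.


Pr = 25.290 + 21.880 + 14.830 - 81.400 = -19.40 dBm

-19.40 dBm


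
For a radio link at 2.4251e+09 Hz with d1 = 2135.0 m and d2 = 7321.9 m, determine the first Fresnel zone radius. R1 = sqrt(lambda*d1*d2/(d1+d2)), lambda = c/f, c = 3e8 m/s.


lambda = c / f = 3.0000e+08 / 2.4251e+09 = 0.1237062 m
R1 = sqrt(0.1237062 * 2135.0 * 7321.9 / (2135.0 + 7321.9)) = 14.30 m

14.30 m


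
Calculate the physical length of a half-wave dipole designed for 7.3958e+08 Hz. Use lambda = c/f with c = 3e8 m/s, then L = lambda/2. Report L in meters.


lambda = c / f = 3.0000e+08 / 7.3958e+08 = 0.4056356 m
L = lambda / 2 = 0.4056356 / 2 = 0.2028 m

0.2028 m


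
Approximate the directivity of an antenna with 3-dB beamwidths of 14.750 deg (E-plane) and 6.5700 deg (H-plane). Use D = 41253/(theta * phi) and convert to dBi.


D_linear = 41253 / (14.750 * 6.5700) = 425.6946
D_dBi = 10 * log10(425.6946) = 26.29 dBi

26.29 dBi


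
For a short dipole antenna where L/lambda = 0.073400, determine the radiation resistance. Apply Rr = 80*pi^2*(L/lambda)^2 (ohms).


Rr = 80 * pi^2 * (0.073400)^2 = 80 * 9.869604 * 5.387560e-03 = 4.254 ohm

4.254 ohm


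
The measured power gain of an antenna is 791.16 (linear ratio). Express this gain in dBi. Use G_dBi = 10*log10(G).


G_dBi = 10 * log10(791.16) = 28.98 dBi

28.98 dBi


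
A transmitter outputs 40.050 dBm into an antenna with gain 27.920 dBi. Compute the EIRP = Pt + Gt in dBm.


EIRP = Pt + Gt = 40.050 + 27.920 = 67.97 dBm

67.97 dBm


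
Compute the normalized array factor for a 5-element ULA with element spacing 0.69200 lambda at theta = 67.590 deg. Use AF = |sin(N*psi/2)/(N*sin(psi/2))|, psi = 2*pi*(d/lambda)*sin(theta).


psi = 2*pi*0.69200*sin(67.590 deg) = 4.019604 rad
AF = |sin(5*4.019604/2) / (5*sin(4.019604/2))| = 0.1291

0.1291


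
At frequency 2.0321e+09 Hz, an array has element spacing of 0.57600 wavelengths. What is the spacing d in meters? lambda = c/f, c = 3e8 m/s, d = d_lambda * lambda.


lambda = c / f = 3.0000e+08 / 2.0321e+09 = 0.1476305 m
d = 0.57600 * 0.1476305 = 0.08504 m

0.08504 m


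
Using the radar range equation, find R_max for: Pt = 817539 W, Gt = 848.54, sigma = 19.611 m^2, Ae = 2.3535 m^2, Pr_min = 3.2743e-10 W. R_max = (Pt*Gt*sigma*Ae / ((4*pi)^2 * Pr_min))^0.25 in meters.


R^4 = 817539*848.54*19.611*2.3535 / ((4*pi)^2 * 3.2743e-10) = 6.192365e+17
R_max = 6.192365e+17^0.25 = 28052 m

28052 m


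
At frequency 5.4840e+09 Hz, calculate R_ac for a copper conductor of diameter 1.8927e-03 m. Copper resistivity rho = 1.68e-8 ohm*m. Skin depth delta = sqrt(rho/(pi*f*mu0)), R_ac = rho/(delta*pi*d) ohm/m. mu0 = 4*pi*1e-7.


delta = sqrt(1.68e-8 / (pi * 5.4840e+09 * 4*pi*1e-7)) = 8.808989e-07 m
R_ac = 1.68e-8 / (8.808989e-07 * pi * 1.8927e-03) = 3.207 ohm/m

3.207 ohm/m


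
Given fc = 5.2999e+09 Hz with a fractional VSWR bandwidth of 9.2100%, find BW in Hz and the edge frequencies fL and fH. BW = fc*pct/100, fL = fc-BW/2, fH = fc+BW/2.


BW = 5.2999e+09 * 9.2100/100 = 4.881208e+08 Hz
fL = 5.2999e+09 - 4.881208e+08/2 = 5.056e+09 Hz
fH = 5.2999e+09 + 4.881208e+08/2 = 5.544e+09 Hz

BW=4.881e+08 Hz, fL=5.056e+09 Hz, fH=5.544e+09 Hz


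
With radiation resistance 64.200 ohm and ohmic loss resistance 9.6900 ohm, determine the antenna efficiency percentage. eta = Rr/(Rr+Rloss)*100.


eta = 64.200 / (64.200 + 9.6900) * 100 = 86.89%

86.89%


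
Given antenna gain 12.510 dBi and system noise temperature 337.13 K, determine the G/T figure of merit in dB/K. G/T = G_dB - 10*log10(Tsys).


G/T = 12.510 - 10*log10(337.13) = 12.510 - 25.27797 = -12.77 dB/K

-12.77 dB/K


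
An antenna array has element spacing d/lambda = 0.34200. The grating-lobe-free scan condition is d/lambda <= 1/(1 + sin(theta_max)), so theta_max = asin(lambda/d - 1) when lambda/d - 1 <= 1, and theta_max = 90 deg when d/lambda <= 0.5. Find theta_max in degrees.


lambda/d - 1 = 1/0.34200 - 1 = 1.923977 >= 1
d/lambda <= 0.5, so the array can scan to endfire without grating lobes: theta_max = 90 deg

90 deg


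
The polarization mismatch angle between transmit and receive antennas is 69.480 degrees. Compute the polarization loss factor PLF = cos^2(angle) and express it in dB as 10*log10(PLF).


PLF_linear = cos^2(69.480 deg) = 0.1228743
PLF_dB = 10 * log10(0.1228743) = -9.105 dB

-9.105 dB


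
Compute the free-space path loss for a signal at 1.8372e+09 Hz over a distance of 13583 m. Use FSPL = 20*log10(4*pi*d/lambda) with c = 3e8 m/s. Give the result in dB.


lambda = c / f = 3.0000e+08 / 1.8372e+09 = 0.1632920 m
FSPL = 20 * log10(4*pi*13583/0.1632920) = 120.4 dB

120.4 dB


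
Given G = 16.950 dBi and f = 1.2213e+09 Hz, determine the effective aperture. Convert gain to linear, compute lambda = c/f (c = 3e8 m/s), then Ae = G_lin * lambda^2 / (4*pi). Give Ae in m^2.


lambda = c / f = 3.0000e+08 / 1.2213e+09 = 0.2456399 m
G_linear = 10^(16.950/10) = 49.54502
Ae = G_linear * lambda^2 / (4*pi) = 49.54502 * 0.2456399^2 / (4*pi) = 0.2379 m^2

0.2379 m^2


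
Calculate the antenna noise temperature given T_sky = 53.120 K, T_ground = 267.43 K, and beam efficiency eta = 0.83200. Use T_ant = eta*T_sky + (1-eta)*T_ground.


T_ant = 0.83200 * 53.120 + (1 - 0.83200) * 267.43 = 89.12 K

89.12 K


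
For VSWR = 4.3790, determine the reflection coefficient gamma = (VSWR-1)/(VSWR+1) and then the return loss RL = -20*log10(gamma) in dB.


gamma = (4.3790 - 1) / (4.3790 + 1) = 0.6281837
RL = -20 * log10(0.6281837) = 4.038 dB

4.038 dB


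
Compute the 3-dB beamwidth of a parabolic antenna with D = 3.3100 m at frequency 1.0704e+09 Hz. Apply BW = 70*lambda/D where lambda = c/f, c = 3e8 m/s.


lambda = c / f = 3.0000e+08 / 1.0704e+09 = 0.2802691 m
BW = 70 * 0.2802691 / 3.3100 = 5.927 deg

5.927 deg


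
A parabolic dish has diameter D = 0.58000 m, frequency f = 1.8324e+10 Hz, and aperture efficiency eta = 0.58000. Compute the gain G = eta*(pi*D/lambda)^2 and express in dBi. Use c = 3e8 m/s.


lambda = c / f = 3.0000e+08 / 1.8324e+10 = 0.01637197 m
G_linear = 0.58000 * (pi * 0.58000 / 0.01637197)^2 = 7184.257
G_dBi = 10 * log10(7184.257) = 38.56 dBi

38.56 dBi


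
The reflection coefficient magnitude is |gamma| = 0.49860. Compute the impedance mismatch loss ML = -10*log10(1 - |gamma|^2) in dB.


ML = -10 * log10(1 - 0.49860^2) = -10 * log10(0.75139804) = 1.241 dB

1.241 dB


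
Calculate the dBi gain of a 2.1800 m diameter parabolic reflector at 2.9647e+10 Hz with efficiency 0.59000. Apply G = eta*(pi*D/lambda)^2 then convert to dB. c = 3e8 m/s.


lambda = c / f = 3.0000e+08 / 2.9647e+10 = 0.01011907 m
G_linear = 0.59000 * (pi * 2.1800 / 0.01011907)^2 = 270261.1
G_dBi = 10 * log10(270261.1) = 54.32 dBi

54.32 dBi


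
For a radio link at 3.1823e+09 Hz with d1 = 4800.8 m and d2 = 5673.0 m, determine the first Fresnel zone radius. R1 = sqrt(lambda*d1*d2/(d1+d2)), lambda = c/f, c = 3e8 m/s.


lambda = c / f = 3.0000e+08 / 3.1823e+09 = 0.09427144 m
R1 = sqrt(0.09427144 * 4800.8 * 5673.0 / (4800.8 + 5673.0)) = 15.66 m

15.66 m


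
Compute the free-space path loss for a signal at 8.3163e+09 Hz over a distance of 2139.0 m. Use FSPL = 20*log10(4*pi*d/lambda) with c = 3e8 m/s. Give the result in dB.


lambda = c / f = 3.0000e+08 / 8.3163e+09 = 0.03607373 m
FSPL = 20 * log10(4*pi*2139.0/0.03607373) = 117.4 dB

117.4 dB


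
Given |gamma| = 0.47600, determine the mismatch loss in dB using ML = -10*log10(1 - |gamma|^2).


ML = -10 * log10(1 - 0.47600^2) = -10 * log10(0.773424) = 1.116 dB

1.116 dB


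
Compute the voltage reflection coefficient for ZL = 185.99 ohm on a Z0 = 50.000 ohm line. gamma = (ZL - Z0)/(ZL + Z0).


gamma = (185.99 - 50.000) / (185.99 + 50.000) = 0.5763

0.5763


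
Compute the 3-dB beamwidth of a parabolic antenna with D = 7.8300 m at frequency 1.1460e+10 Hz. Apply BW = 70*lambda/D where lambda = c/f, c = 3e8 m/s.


lambda = c / f = 3.0000e+08 / 1.1460e+10 = 0.02617801 m
BW = 70 * 0.02617801 / 7.8300 = 0.2340 deg

0.2340 deg


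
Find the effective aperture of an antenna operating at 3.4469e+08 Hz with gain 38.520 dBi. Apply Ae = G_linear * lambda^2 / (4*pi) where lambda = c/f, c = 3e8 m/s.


lambda = c / f = 3.0000e+08 / 3.4469e+08 = 0.8703473 m
G_linear = 10^(38.520/10) = 7112.135
Ae = G_linear * lambda^2 / (4*pi) = 7112.135 * 0.8703473^2 / (4*pi) = 428.7 m^2

428.7 m^2


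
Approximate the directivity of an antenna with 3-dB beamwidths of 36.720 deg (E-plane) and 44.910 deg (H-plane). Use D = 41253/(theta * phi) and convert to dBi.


D_linear = 41253 / (36.720 * 44.910) = 25.01554
D_dBi = 10 * log10(25.01554) = 13.98 dBi

13.98 dBi


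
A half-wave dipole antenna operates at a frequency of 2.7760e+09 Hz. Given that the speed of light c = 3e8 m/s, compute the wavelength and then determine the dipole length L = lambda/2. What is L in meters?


lambda = c / f = 3.0000e+08 / 2.7760e+09 = 0.1080692 m
L = lambda / 2 = 0.1080692 / 2 = 0.05403 m

0.05403 m


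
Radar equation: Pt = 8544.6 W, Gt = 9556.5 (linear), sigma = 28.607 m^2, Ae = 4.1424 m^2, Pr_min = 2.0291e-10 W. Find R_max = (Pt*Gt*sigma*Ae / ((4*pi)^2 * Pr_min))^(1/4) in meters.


R^4 = 8544.6*9556.5*28.607*4.1424 / ((4*pi)^2 * 2.0291e-10) = 3.019894e+17
R_max = 3.019894e+17^0.25 = 23442 m

23442 m


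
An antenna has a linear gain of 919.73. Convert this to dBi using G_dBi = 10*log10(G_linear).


G_dBi = 10 * log10(919.73) = 29.64 dBi

29.64 dBi


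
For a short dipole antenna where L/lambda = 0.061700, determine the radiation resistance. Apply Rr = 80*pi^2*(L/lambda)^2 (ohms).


Rr = 80 * pi^2 * (0.061700)^2 = 80 * 9.869604 * 3.806890e-03 = 3.006 ohm

3.006 ohm


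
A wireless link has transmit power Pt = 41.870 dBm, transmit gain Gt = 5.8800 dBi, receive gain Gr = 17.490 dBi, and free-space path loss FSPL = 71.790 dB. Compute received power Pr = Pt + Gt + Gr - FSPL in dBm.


Pr = 41.870 + 5.8800 + 17.490 - 71.790 = -6.55 dBm

-6.55 dBm


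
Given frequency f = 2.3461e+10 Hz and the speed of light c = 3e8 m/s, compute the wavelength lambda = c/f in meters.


lambda = c / f = 3.0000e+08 / 2.3461e+10 = 0.01279 m

0.01279 m


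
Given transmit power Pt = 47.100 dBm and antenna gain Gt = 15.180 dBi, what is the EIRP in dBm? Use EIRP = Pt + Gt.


EIRP = Pt + Gt = 47.100 + 15.180 = 62.28 dBm

62.28 dBm


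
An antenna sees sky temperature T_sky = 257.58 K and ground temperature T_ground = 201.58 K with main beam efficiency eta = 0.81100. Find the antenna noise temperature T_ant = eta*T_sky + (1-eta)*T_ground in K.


T_ant = 0.81100 * 257.58 + (1 - 0.81100) * 201.58 = 247.0 K

247.0 K


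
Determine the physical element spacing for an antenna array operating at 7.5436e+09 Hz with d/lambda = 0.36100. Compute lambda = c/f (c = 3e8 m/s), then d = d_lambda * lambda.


lambda = c / f = 3.0000e+08 / 7.5436e+09 = 0.03976881 m
d = 0.36100 * 0.03976881 = 0.01436 m

0.01436 m


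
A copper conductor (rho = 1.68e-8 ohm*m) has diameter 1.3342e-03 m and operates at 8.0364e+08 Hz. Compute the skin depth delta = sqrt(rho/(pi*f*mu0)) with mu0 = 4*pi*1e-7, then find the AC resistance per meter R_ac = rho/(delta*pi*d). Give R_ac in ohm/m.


delta = sqrt(1.68e-8 / (pi * 8.0364e+08 * 4*pi*1e-7)) = 2.301145e-06 m
R_ac = 1.68e-8 / (2.301145e-06 * pi * 1.3342e-03) = 1.742 ohm/m

1.742 ohm/m


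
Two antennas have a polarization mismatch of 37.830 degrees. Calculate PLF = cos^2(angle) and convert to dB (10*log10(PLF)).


PLF_linear = cos^2(37.830 deg) = 0.6238377
PLF_dB = 10 * log10(0.6238377) = -2.049 dB

-2.049 dB


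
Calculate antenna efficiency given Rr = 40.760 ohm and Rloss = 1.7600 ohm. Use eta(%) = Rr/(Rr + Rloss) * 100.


eta = 40.760 / (40.760 + 1.7600) * 100 = 95.86%

95.86%


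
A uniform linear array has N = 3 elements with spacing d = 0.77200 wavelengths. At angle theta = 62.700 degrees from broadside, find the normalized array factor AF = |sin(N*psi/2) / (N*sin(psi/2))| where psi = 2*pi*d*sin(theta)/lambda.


psi = 2*pi*0.77200*sin(62.700 deg) = 4.310344 rad
AF = |sin(3*4.310344/2) / (3*sin(4.310344/2))| = 0.07247

0.07247


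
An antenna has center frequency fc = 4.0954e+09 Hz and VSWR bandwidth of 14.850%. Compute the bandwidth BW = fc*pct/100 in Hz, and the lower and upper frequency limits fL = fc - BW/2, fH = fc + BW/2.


BW = 4.0954e+09 * 14.850/100 = 6.081669e+08 Hz
fL = 4.0954e+09 - 6.081669e+08/2 = 3.791e+09 Hz
fH = 4.0954e+09 + 6.081669e+08/2 = 4.399e+09 Hz

BW=6.082e+08 Hz, fL=3.791e+09 Hz, fH=4.399e+09 Hz


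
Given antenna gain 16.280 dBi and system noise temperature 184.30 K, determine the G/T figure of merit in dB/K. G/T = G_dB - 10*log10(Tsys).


G/T = 16.280 - 10*log10(184.30) = 16.280 - 22.65525 = -6.375 dB/K

-6.375 dB/K


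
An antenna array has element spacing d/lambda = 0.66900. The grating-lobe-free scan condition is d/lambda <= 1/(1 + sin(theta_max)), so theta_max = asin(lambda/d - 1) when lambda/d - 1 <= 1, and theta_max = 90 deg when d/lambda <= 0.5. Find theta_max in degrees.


lambda/d - 1 = 1/0.66900 - 1 = 0.4947683
theta_max = asin(0.4947683) = 29.65 deg

29.65 deg


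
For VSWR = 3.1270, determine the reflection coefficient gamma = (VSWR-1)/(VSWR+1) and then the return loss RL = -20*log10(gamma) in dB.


gamma = (3.1270 - 1) / (3.1270 + 1) = 0.5153865
RL = -20 * log10(0.5153865) = 5.757 dB

5.757 dB


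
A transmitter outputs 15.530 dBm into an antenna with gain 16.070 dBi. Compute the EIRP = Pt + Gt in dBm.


EIRP = Pt + Gt = 15.530 + 16.070 = 31.60 dBm

31.60 dBm


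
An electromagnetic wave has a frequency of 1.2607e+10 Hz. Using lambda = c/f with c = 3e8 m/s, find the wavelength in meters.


lambda = c / f = 3.0000e+08 / 1.2607e+10 = 0.02380 m

0.02380 m


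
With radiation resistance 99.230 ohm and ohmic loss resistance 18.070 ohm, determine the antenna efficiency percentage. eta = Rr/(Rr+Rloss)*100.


eta = 99.230 / (99.230 + 18.070) * 100 = 84.60%

84.60%


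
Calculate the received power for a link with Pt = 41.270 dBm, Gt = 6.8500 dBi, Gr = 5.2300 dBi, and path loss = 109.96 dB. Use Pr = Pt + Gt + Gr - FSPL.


Pr = 41.270 + 6.8500 + 5.2300 - 109.96 = -56.61 dBm

-56.61 dBm


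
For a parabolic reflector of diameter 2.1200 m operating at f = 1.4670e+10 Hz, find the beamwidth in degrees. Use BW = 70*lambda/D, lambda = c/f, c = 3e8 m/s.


lambda = c / f = 3.0000e+08 / 1.4670e+10 = 0.02044990 m
BW = 70 * 0.02044990 / 2.1200 = 0.6752 deg

0.6752 deg


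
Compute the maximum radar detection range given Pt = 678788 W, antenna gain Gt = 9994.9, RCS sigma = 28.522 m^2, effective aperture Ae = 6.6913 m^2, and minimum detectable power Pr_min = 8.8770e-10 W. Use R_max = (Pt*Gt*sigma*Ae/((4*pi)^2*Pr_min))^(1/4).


R^4 = 678788*9994.9*28.522*6.6913 / ((4*pi)^2 * 8.8770e-10) = 9.236706e+18
R_max = 9.236706e+18^0.25 = 55129 m

55129 m


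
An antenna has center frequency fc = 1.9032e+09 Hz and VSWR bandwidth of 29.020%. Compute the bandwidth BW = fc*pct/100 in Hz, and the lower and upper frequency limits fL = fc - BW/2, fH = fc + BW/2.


BW = 1.9032e+09 * 29.020/100 = 5.523086e+08 Hz
fL = 1.9032e+09 - 5.523086e+08/2 = 1.627e+09 Hz
fH = 1.9032e+09 + 5.523086e+08/2 = 2.179e+09 Hz

BW=5.523e+08 Hz, fL=1.627e+09 Hz, fH=2.179e+09 Hz


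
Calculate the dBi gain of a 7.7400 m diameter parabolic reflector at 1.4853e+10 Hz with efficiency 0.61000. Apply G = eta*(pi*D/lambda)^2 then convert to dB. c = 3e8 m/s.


lambda = c / f = 3.0000e+08 / 1.4853e+10 = 0.02019794 m
G_linear = 0.61000 * (pi * 7.7400 / 0.02019794)^2 = 884091.8
G_dBi = 10 * log10(884091.8) = 59.46 dBi

59.46 dBi


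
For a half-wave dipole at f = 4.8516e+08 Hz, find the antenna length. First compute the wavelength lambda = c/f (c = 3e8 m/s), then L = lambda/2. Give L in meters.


lambda = c / f = 3.0000e+08 / 4.8516e+08 = 0.6183527 m
L = lambda / 2 = 0.6183527 / 2 = 0.3092 m

0.3092 m


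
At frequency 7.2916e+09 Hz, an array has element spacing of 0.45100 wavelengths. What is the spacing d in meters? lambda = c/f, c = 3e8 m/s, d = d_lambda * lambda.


lambda = c / f = 3.0000e+08 / 7.2916e+09 = 0.04114323 m
d = 0.45100 * 0.04114323 = 0.01856 m

0.01856 m


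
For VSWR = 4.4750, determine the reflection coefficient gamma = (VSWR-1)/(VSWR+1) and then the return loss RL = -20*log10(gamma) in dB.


gamma = (4.4750 - 1) / (4.4750 + 1) = 0.6347032
RL = -20 * log10(0.6347032) = 3.949 dB

3.949 dB


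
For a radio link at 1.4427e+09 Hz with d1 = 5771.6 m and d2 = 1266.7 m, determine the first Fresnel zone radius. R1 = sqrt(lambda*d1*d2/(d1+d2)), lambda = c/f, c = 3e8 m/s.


lambda = c / f = 3.0000e+08 / 1.4427e+09 = 0.2079434 m
R1 = sqrt(0.2079434 * 5771.6 * 1266.7 / (5771.6 + 1266.7)) = 14.70 m

14.70 m


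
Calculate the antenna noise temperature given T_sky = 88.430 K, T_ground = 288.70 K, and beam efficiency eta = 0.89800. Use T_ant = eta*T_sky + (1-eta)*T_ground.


T_ant = 0.89800 * 88.430 + (1 - 0.89800) * 288.70 = 108.9 K

108.9 K


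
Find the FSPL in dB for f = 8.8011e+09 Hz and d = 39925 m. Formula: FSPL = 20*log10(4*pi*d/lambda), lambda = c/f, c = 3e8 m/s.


lambda = c / f = 3.0000e+08 / 8.8011e+09 = 0.03408665 m
FSPL = 20 * log10(4*pi*39925/0.03408665) = 143.4 dB

143.4 dB


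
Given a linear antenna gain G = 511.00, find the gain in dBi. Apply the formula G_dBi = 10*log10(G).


G_dBi = 10 * log10(511.00) = 27.08 dBi

27.08 dBi


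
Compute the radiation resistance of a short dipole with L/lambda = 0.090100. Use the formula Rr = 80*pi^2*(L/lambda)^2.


Rr = 80 * pi^2 * (0.090100)^2 = 80 * 9.869604 * 8.118010e-03 = 6.410 ohm

6.410 ohm


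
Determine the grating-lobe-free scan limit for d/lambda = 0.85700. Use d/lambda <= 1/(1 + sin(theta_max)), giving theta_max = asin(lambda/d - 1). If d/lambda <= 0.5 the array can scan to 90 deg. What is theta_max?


lambda/d - 1 = 1/0.85700 - 1 = 0.1668611
theta_max = asin(0.1668611) = 9.605 deg

9.605 deg


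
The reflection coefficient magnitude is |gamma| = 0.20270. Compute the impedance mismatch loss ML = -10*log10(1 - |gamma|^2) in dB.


ML = -10 * log10(1 - 0.20270^2) = -10 * log10(0.95891271) = 0.1822 dB

0.1822 dB


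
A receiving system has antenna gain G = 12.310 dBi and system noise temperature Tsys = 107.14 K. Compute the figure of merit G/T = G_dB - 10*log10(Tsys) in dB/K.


G/T = 12.310 - 10*log10(107.14) = 12.310 - 20.29952 = -7.990 dB/K

-7.990 dB/K


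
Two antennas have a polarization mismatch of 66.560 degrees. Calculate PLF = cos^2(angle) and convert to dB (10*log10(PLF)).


PLF_linear = cos^2(66.560 deg) = 0.1582357
PLF_dB = 10 * log10(0.1582357) = -8.007 dB

-8.007 dB


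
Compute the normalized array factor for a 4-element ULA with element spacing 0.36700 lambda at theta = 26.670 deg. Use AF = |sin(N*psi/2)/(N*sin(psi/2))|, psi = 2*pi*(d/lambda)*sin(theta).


psi = 2*pi*0.36700*sin(26.670 deg) = 1.035019 rad
AF = |sin(4*1.035019/2) / (4*sin(1.035019/2))| = 0.4437

0.4437


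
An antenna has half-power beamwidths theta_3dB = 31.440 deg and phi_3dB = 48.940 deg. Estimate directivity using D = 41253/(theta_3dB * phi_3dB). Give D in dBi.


D_linear = 41253 / (31.440 * 48.940) = 26.81075
D_dBi = 10 * log10(26.81075) = 14.28 dBi

14.28 dBi


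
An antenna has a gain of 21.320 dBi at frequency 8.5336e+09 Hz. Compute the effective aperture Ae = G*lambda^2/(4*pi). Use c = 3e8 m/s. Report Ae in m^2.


lambda = c / f = 3.0000e+08 / 8.5336e+09 = 0.03515515 m
G_linear = 10^(21.320/10) = 135.5189
Ae = G_linear * lambda^2 / (4*pi) = 135.5189 * 0.03515515^2 / (4*pi) = 0.01333 m^2

0.01333 m^2


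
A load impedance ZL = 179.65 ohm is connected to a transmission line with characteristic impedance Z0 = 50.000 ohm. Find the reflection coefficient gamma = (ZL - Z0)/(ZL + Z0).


gamma = (179.65 - 50.000) / (179.65 + 50.000) = 0.5646

0.5646


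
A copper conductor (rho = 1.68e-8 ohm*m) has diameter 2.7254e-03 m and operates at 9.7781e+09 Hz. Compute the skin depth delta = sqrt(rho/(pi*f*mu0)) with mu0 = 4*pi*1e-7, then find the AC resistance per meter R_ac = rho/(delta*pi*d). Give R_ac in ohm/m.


delta = sqrt(1.68e-8 / (pi * 9.7781e+09 * 4*pi*1e-7)) = 6.597016e-07 m
R_ac = 1.68e-8 / (6.597016e-07 * pi * 2.7254e-03) = 2.974 ohm/m

2.974 ohm/m


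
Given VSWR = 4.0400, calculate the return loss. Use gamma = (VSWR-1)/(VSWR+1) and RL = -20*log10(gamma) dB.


gamma = (4.0400 - 1) / (4.0400 + 1) = 0.6031746
RL = -20 * log10(0.6031746) = 4.391 dB

4.391 dB


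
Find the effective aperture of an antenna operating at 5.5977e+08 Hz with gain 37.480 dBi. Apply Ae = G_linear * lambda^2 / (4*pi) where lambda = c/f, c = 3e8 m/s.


lambda = c / f = 3.0000e+08 / 5.5977e+08 = 0.5359344 m
G_linear = 10^(37.480/10) = 5597.576
Ae = G_linear * lambda^2 / (4*pi) = 5597.576 * 0.5359344^2 / (4*pi) = 127.9 m^2

127.9 m^2


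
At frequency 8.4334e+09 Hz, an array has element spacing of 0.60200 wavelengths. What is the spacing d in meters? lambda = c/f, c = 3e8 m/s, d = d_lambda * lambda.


lambda = c / f = 3.0000e+08 / 8.4334e+09 = 0.03557284 m
d = 0.60200 * 0.03557284 = 0.02141 m

0.02141 m


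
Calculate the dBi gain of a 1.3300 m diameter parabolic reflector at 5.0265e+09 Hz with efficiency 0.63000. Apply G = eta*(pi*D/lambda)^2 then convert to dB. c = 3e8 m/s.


lambda = c / f = 3.0000e+08 / 5.0265e+09 = 0.05968368 m
G_linear = 0.63000 * (pi * 1.3300 / 0.05968368)^2 = 3087.681
G_dBi = 10 * log10(3087.681) = 34.90 dBi

34.90 dBi


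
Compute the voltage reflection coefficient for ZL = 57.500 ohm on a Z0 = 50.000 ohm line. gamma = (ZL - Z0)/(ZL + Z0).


gamma = (57.500 - 50.000) / (57.500 + 50.000) = 0.06977

0.06977


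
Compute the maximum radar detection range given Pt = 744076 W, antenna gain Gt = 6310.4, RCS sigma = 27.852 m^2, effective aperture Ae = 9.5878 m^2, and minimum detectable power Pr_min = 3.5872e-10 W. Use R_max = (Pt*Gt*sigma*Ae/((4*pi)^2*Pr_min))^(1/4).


R^4 = 744076*6310.4*27.852*9.5878 / ((4*pi)^2 * 3.5872e-10) = 2.213473e+19
R_max = 2.213473e+19^0.25 = 68591 m

68591 m


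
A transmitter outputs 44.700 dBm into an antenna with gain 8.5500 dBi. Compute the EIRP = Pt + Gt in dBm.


EIRP = Pt + Gt = 44.700 + 8.5500 = 53.25 dBm

53.25 dBm


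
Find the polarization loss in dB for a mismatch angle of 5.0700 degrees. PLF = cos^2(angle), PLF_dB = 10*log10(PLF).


PLF_linear = cos^2(5.0700 deg) = 0.9921903
PLF_dB = 10 * log10(0.9921903) = -0.03405 dB

-0.03405 dB


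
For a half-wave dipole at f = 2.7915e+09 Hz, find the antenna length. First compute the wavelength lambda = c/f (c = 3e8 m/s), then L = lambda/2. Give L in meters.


lambda = c / f = 3.0000e+08 / 2.7915e+09 = 0.1074691 m
L = lambda / 2 = 0.1074691 / 2 = 0.05373 m

0.05373 m


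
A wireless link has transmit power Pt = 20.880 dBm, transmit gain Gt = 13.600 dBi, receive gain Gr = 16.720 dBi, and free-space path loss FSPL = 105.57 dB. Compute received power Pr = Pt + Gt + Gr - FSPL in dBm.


Pr = 20.880 + 13.600 + 16.720 - 105.57 = -54.37 dBm

-54.37 dBm


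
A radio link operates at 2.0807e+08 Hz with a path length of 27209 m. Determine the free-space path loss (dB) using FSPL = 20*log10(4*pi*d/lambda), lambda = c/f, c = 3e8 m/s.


lambda = c / f = 3.0000e+08 / 2.0807e+08 = 1.441822 m
FSPL = 20 * log10(4*pi*27209/1.441822) = 107.5 dB

107.5 dB


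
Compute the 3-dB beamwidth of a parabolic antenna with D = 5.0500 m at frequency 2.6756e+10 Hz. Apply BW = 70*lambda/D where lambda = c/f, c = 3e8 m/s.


lambda = c / f = 3.0000e+08 / 2.6756e+10 = 0.01121244 m
BW = 70 * 0.01121244 / 5.0500 = 0.1554 deg

0.1554 deg


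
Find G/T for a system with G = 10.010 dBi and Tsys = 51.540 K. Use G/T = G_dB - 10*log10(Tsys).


G/T = 10.010 - 10*log10(51.540) = 10.010 - 17.12144 = -7.111 dB/K

-7.111 dB/K


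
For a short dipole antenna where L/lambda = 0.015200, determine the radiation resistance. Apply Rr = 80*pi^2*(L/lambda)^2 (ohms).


Rr = 80 * pi^2 * (0.015200)^2 = 80 * 9.869604 * 2.310400e-04 = 0.1824 ohm

0.1824 ohm


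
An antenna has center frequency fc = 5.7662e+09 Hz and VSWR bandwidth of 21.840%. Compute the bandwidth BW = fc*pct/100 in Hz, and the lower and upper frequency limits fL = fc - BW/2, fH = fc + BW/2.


BW = 5.7662e+09 * 21.840/100 = 1.259338e+09 Hz
fL = 5.7662e+09 - 1.259338e+09/2 = 5.137e+09 Hz
fH = 5.7662e+09 + 1.259338e+09/2 = 6.396e+09 Hz

BW=1.259e+09 Hz, fL=5.137e+09 Hz, fH=6.396e+09 Hz


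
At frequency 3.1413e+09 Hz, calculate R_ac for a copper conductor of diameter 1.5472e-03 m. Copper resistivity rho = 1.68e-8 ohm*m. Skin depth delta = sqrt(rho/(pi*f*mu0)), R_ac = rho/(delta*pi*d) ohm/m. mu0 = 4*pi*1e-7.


delta = sqrt(1.68e-8 / (pi * 3.1413e+09 * 4*pi*1e-7)) = 1.163912e-06 m
R_ac = 1.68e-8 / (1.163912e-06 * pi * 1.5472e-03) = 2.970 ohm/m

2.970 ohm/m


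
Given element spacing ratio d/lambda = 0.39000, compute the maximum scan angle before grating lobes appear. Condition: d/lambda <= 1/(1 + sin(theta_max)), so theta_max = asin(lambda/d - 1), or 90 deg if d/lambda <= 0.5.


lambda/d - 1 = 1/0.39000 - 1 = 1.564103 >= 1
d/lambda <= 0.5, so the array can scan to endfire without grating lobes: theta_max = 90 deg

90 deg


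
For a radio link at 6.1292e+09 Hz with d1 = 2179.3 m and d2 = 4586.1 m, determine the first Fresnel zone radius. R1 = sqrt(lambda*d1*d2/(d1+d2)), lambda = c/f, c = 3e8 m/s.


lambda = c / f = 3.0000e+08 / 6.1292e+09 = 0.04894603 m
R1 = sqrt(0.04894603 * 2179.3 * 4586.1 / (2179.3 + 4586.1)) = 8.503 m

8.503 m


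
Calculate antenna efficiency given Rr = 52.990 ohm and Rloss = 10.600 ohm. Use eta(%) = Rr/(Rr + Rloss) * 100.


eta = 52.990 / (52.990 + 10.600) * 100 = 83.33%

83.33%


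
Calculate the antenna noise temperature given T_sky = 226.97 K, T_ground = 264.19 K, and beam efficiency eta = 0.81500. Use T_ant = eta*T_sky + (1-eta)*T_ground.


T_ant = 0.81500 * 226.97 + (1 - 0.81500) * 264.19 = 233.9 K

233.9 K


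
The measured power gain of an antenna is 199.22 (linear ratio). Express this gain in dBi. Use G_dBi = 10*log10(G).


G_dBi = 10 * log10(199.22) = 22.99 dBi

22.99 dBi


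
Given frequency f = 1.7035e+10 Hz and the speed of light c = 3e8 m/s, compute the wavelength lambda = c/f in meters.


lambda = c / f = 3.0000e+08 / 1.7035e+10 = 0.01761 m

0.01761 m


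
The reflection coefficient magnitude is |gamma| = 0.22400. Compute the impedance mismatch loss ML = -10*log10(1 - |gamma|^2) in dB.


ML = -10 * log10(1 - 0.22400^2) = -10 * log10(0.949824) = 0.2236 dB

0.2236 dB


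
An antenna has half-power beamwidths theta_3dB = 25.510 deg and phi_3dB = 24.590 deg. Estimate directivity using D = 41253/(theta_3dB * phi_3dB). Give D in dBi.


D_linear = 41253 / (25.510 * 24.590) = 65.76375
D_dBi = 10 * log10(65.76375) = 18.18 dBi

18.18 dBi


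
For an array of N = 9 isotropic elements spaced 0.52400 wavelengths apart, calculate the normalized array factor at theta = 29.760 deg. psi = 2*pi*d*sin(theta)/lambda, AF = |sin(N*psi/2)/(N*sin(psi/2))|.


psi = 2*pi*0.52400*sin(29.760 deg) = 1.634237 rad
AF = |sin(9*1.634237/2) / (9*sin(1.634237/2))| = 0.1337

0.1337


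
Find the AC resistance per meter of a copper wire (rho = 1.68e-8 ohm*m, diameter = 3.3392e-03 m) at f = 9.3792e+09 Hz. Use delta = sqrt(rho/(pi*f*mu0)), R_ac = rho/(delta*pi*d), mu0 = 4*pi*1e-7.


delta = sqrt(1.68e-8 / (pi * 9.3792e+09 * 4*pi*1e-7)) = 6.735842e-07 m
R_ac = 1.68e-8 / (6.735842e-07 * pi * 3.3392e-03) = 2.378 ohm/m

2.378 ohm/m


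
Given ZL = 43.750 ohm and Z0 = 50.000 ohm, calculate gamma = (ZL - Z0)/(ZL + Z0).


gamma = (43.750 - 50.000) / (43.750 + 50.000) = -0.06667

-0.06667


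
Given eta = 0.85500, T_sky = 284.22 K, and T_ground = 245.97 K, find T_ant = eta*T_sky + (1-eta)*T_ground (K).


T_ant = 0.85500 * 284.22 + (1 - 0.85500) * 245.97 = 278.7 K

278.7 K


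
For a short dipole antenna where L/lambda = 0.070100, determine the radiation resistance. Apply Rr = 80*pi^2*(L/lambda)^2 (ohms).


Rr = 80 * pi^2 * (0.070100)^2 = 80 * 9.869604 * 4.914010e-03 = 3.880 ohm

3.880 ohm


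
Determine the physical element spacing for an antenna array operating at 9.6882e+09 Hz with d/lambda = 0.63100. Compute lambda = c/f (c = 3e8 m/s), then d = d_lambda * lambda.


lambda = c / f = 3.0000e+08 / 9.6882e+09 = 0.03096550 m
d = 0.63100 * 0.03096550 = 0.01954 m

0.01954 m


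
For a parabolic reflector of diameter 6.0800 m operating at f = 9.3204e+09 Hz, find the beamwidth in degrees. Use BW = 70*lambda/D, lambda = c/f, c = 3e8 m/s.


lambda = c / f = 3.0000e+08 / 9.3204e+09 = 0.03218746 m
BW = 70 * 0.03218746 / 6.0800 = 0.3706 deg

0.3706 deg


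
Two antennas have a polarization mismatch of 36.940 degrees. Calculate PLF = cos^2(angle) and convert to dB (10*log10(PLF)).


PLF_linear = cos^2(36.940 deg) = 0.6388250
PLF_dB = 10 * log10(0.6388250) = -1.946 dB

-1.946 dB


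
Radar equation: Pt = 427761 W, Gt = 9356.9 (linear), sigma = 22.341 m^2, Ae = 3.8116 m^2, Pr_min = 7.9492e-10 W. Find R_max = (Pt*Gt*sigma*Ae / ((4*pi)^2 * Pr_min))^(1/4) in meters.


R^4 = 427761*9356.9*22.341*3.8116 / ((4*pi)^2 * 7.9492e-10) = 2.715188e+18
R_max = 2.715188e+18^0.25 = 40593 m

40593 m


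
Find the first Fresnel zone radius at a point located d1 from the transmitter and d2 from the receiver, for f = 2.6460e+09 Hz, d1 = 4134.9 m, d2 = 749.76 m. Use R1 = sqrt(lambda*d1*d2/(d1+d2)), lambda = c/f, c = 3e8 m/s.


lambda = c / f = 3.0000e+08 / 2.6460e+09 = 0.1133787 m
R1 = sqrt(0.1133787 * 4134.9 * 749.76 / (4134.9 + 749.76)) = 8.483 m

8.483 m


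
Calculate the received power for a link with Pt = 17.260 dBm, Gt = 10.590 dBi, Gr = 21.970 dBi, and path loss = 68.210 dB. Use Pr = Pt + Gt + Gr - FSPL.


Pr = 17.260 + 10.590 + 21.970 - 68.210 = -18.39 dBm

-18.39 dBm


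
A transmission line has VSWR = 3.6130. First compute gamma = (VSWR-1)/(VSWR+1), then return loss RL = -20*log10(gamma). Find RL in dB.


gamma = (3.6130 - 1) / (3.6130 + 1) = 0.5664427
RL = -20 * log10(0.5664427) = 4.937 dB

4.937 dB


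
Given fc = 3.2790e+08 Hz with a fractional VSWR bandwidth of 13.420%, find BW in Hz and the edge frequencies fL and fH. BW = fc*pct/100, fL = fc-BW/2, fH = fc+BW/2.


BW = 3.2790e+08 * 13.420/100 = 4.400418e+07 Hz
fL = 3.2790e+08 - 4.400418e+07/2 = 3.059e+08 Hz
fH = 3.2790e+08 + 4.400418e+07/2 = 3.499e+08 Hz

BW=4.400e+07 Hz, fL=3.059e+08 Hz, fH=3.499e+08 Hz


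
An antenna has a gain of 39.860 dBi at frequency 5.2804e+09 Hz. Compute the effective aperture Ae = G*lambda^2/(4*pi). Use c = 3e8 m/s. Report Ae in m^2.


lambda = c / f = 3.0000e+08 / 5.2804e+09 = 0.05681388 m
G_linear = 10^(39.860/10) = 9682.779
Ae = G_linear * lambda^2 / (4*pi) = 9682.779 * 0.05681388^2 / (4*pi) = 2.487 m^2

2.487 m^2


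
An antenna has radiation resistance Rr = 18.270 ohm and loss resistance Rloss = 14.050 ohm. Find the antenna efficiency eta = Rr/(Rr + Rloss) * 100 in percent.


eta = 18.270 / (18.270 + 14.050) * 100 = 56.53%

56.53%


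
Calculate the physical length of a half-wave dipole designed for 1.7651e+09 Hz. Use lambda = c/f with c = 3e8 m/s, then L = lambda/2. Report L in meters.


lambda = c / f = 3.0000e+08 / 1.7651e+09 = 0.1699620 m
L = lambda / 2 = 0.1699620 / 2 = 0.08498 m

0.08498 m


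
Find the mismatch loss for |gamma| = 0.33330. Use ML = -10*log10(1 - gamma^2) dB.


ML = -10 * log10(1 - 0.33330^2) = -10 * log10(0.88891111) = 0.5114 dB

0.5114 dB


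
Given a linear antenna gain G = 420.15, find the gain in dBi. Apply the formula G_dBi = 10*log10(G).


G_dBi = 10 * log10(420.15) = 26.23 dBi

26.23 dBi


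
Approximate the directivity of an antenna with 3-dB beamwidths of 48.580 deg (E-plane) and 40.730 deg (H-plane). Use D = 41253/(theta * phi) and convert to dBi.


D_linear = 41253 / (48.580 * 40.730) = 20.84892
D_dBi = 10 * log10(20.84892) = 13.19 dBi

13.19 dBi


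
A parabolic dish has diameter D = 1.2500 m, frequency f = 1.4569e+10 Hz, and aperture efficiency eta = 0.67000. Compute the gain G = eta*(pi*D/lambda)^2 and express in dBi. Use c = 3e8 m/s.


lambda = c / f = 3.0000e+08 / 1.4569e+10 = 0.02059167 m
G_linear = 0.67000 * (pi * 1.2500 / 0.02059167)^2 = 24367.53
G_dBi = 10 * log10(24367.53) = 43.87 dBi

43.87 dBi


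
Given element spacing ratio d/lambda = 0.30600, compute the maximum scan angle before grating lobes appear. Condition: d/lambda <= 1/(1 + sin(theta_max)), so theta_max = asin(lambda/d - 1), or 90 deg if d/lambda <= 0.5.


lambda/d - 1 = 1/0.30600 - 1 = 2.267974 >= 1
d/lambda <= 0.5, so the array can scan to endfire without grating lobes: theta_max = 90 deg

90 deg


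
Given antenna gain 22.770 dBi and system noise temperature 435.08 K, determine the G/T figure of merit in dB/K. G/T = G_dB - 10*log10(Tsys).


G/T = 22.770 - 10*log10(435.08) = 22.770 - 26.38569 = -3.616 dB/K

-3.616 dB/K


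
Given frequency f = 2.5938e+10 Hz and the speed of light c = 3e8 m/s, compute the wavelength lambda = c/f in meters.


lambda = c / f = 3.0000e+08 / 2.5938e+10 = 0.01157 m

0.01157 m


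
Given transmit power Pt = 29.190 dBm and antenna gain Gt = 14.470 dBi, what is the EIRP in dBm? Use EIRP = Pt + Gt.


EIRP = Pt + Gt = 29.190 + 14.470 = 43.66 dBm

43.66 dBm


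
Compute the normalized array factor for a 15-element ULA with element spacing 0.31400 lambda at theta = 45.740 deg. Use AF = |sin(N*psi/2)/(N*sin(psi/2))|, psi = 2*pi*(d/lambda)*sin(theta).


psi = 2*pi*0.31400*sin(45.740 deg) = 1.412966 rad
AF = |sin(15*1.412966/2) / (15*sin(1.412966/2))| = 0.09466

0.09466


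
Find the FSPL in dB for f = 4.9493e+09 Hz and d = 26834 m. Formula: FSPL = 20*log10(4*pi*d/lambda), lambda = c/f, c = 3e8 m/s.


lambda = c / f = 3.0000e+08 / 4.9493e+09 = 0.06061463 m
FSPL = 20 * log10(4*pi*26834/0.06061463) = 134.9 dB

134.9 dB


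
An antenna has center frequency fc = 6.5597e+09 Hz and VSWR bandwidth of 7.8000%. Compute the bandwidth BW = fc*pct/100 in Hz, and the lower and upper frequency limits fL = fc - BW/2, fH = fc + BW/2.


BW = 6.5597e+09 * 7.8000/100 = 5.116566e+08 Hz
fL = 6.5597e+09 - 5.116566e+08/2 = 6.304e+09 Hz
fH = 6.5597e+09 + 5.116566e+08/2 = 6.816e+09 Hz

BW=5.117e+08 Hz, fL=6.304e+09 Hz, fH=6.816e+09 Hz


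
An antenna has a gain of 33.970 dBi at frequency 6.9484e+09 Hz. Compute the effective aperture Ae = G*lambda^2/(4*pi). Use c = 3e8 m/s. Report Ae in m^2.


lambda = c / f = 3.0000e+08 / 6.9484e+09 = 0.04317541 m
G_linear = 10^(33.970/10) = 2494.595
Ae = G_linear * lambda^2 / (4*pi) = 2494.595 * 0.04317541^2 / (4*pi) = 0.3701 m^2

0.3701 m^2


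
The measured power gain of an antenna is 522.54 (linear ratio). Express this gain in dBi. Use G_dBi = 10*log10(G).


G_dBi = 10 * log10(522.54) = 27.18 dBi

27.18 dBi
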